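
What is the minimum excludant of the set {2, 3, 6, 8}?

0

0 is not in the set, so the mex is 0.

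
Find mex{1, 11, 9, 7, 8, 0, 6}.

The values 0, 1 are all present; 2 is the first non-negative integer missing from the set.

2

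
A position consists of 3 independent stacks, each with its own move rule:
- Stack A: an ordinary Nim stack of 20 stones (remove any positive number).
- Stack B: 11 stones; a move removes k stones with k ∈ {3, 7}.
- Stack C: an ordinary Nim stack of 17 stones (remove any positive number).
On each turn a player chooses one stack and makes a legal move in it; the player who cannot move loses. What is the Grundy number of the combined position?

5

Stack A is a plain Nim stack of size 20, so its Grundy value is 20.
Build the Grundy sequence for stack B with g(k) = mex{g(k−s) : s ∈ {3, 7}, s ≤ k}:
k:     0  1  2  3  4  5  6  7  8  9 10 11
g(k):  0  0  0  1  1  1  0  2  2  1  0  0
So g(11) = 0.
Stack C is a plain Nim stack of size 17, so its Grundy value is 17.
The value of a disjunctive sum is the nim-sum of the parts.
Combined value = 20 ⊕ 0 ⊕ 17 = 5.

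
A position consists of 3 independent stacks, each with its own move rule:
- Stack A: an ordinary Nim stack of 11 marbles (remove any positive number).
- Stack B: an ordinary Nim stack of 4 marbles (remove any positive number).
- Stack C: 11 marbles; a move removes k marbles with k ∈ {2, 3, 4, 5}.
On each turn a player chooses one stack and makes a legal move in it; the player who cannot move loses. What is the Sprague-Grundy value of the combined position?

Stack A is a plain Nim stack of size 11, so its Grundy value is 11.
Stack B is a plain Nim stack of size 4, so its Grundy value is 4.
Grundy values for stack C (subtraction set {2, 3, 4, 5}):
g(0) = mex{} = 0
g(1) = mex{} = 0
g(2) = mex{0} = 1
g(3) = mex{0} = 1
g(4) = mex{0,1} = 2
g(5) = mex{0,1} = 2
g(6) = mex{0,1,2} = 3
g(7) = mex{1,2} = 0
g(8) = mex{1,2,3} = 0
g(9) = mex{0,2,3} = 1
g(10) = mex{0,2,3} = 1
g(11) = mex{0,1,3} = 2
So g(11) = 2.
By the Sprague-Grundy theorem, the Grundy value of a sum of independent games is the XOR of the component values.
Combined value = 11 XOR 4 XOR 2 = 13.

13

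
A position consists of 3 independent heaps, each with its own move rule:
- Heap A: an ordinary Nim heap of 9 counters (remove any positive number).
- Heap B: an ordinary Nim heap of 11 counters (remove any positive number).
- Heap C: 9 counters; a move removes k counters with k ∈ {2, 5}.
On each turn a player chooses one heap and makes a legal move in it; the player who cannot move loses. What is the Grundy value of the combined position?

Heap A is a plain Nim heap of size 9, so its Grundy value is 9.
Heap B is a plain Nim heap of size 11, so its Grundy value is 11.
Grundy values for heap C (subtraction set {2, 5}):
k:     0  1  2  3  4  5  6  7  8  9
g(k):  0  0  1  1  0  2  1  0  0  1
So g(9) = 1.
The value of a disjunctive sum is the nim-sum of the parts.
Combined value = 9 XOR 11 XOR 1 = 3.

3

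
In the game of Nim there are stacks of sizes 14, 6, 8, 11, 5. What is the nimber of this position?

14

In binary:
  1110  (14)
  0110  (6)
  1000  (8)
  1011  (11)
  0101  (5)
  ----
  1110  (14)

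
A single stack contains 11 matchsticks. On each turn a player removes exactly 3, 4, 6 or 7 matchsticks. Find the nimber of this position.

0

Grundy values for subtraction set {3, 4, 6, 7}:
k:     0  1  2  3  4  5  6  7  8  9 10 11
g(k):  0  0  0  1  1  1  2  2  2  3  0  0
So g(11) = 0.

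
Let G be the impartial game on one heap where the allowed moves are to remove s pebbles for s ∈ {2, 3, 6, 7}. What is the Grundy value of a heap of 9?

0

Compute g(0), g(1), … for moves {2, 3, 6, 7}:
k:     0  1  2  3  4  5  6  7  8  9
g(k):  0  0  1  1  2  0  3  1  2  0
So g(9) = 0.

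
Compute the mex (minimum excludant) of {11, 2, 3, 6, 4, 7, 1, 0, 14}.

The values 0, 1, 2, 3, 4 are all present; 5 is the first non-negative integer missing from the set.

5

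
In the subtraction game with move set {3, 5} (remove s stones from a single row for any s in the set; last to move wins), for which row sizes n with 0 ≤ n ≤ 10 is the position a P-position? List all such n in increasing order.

0, 1, 2, 8, 9, 10

Grundy values for subtraction set {3, 5}:
g(0) = mex{} = 0
g(1) = mex{} = 0
g(2) = mex{} = 0
g(3) = mex{0} = 1
g(4) = mex{0} = 1
g(5) = mex{0} = 1
g(6) = mex{0,1} = 2
g(7) = mex{0,1} = 2
g(8) = mex{1} = 0
g(9) = mex{1,2} = 0
g(10) = mex{1,2} = 0
The P-positions (g = 0) in 0..10 are 0, 1, 2, 8, 9, 10.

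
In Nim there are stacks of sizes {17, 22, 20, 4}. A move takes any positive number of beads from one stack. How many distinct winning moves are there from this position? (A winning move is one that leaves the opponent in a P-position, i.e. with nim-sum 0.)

In binary:
  10001  (17)
  10110  (22)
  10100  (20)
  00100  (4)
  -----
  10111  (23)
The overall nim-sum is X = 23. A stack of size p has a winning move iff p XOR X < p (reduce it to p XOR X).
  17: 17 XOR 23 = 6 < 17 — winning move (to 6).
  22: 22 XOR 23 = 1 < 22 — winning move (to 1).
  20: 20 XOR 23 = 3 < 20 — winning move (to 3).
  4: 4 XOR 23 = 19 ≥ 4 — no move.
That gives 3 winning moves.

3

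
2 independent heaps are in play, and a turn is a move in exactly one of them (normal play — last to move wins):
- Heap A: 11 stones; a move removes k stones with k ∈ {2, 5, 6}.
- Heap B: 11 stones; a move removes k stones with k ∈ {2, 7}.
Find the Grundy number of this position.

Build the Grundy sequence for heap A with g(k) = mex{g(k−s) : s ∈ {2, 5, 6}, s ≤ k}:
g(0) = mex{} = 0
g(1) = mex{} = 0
g(2) = mex{0} = 1
g(3) = mex{0} = 1
g(4) = mex{1} = 0
g(5) = mex{0,1} = 2
g(6) = mex{0} = 1
g(7) = mex{0,1,2} = 3
g(8) = mex{1} = 0
g(9) = mex{0,1,3} = 2
g(10) = mex{0,2} = 1
g(11) = mex{1,2} = 0
So g(11) = 0.
Build the Grundy sequence for heap B with g(k) = mex{g(k−s) : s ∈ {2, 7}, s ≤ k}:
k:     0  1  2  3  4  5  6  7  8  9 10 11
g(k):  0  0  1  1  0  0  1  1  2  0  0  1
So g(11) = 1.
By the Sprague-Grundy theorem, the Grundy value of a sum of independent games is the XOR of the component values.
Combined value = 0 ⊕ 1 = 1.

1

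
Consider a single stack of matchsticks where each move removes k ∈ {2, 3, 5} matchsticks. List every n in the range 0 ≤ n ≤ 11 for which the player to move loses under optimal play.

Build the Grundy sequence with g(k) = mex{g(k−s) : s ∈ {2, 3, 5}, s ≤ k}:
g(0) = mex{} = 0
g(1) = mex{} = 0
g(2) = mex{0} = 1
g(3) = mex{0} = 1
g(4) = mex{0,1} = 2
g(5) = mex{0,1} = 2
g(6) = mex{0,1,2} = 3
g(7) = mex{1,2} = 0
g(8) = mex{1,2,3} = 0
g(9) = mex{0,2,3} = 1
g(10) = mex{0,2} = 1
g(11) = mex{0,1,3} = 2
The P-positions (g = 0) in 0..11 are 0, 1, 7, 8.

0, 1, 7, 8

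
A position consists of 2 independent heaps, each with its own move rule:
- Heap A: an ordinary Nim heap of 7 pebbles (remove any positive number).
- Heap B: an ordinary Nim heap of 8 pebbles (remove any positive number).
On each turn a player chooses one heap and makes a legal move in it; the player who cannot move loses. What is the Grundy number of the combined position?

15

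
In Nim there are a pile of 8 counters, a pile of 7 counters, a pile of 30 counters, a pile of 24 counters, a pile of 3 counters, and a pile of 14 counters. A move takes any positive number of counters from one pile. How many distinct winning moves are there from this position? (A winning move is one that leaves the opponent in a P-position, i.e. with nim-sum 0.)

3

Compute the nim-sum pairwise:
8 ⊕ 7 = 15
15 ⊕ 30 = 17
17 ⊕ 24 = 9
9 ⊕ 3 = 10
10 ⊕ 14 = 4
The overall nim-sum is X = 4. A pile of size p has a winning move iff p XOR X < p (reduce it to p XOR X).
  8: 8 XOR 4 = 12 ≥ 8 — no move.
  7: 7 XOR 4 = 3 < 7 — winning move (to 3).
  30: 30 XOR 4 = 26 < 30 — winning move (to 26).
  24: 24 XOR 4 = 28 ≥ 24 — no move.
  3: 3 XOR 4 = 7 ≥ 3 — no move.
  14: 14 XOR 4 = 10 < 14 — winning move (to 10).
That gives 3 winning moves.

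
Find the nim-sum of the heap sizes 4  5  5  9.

13

Compute the nim-sum pairwise:
4 XOR 5 = 1
1 XOR 5 = 4
4 XOR 9 = 13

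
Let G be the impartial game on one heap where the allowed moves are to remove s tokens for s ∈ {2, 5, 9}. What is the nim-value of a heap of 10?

1

Compute g(0), g(1), … for moves {2, 5, 9}:
g(0) = mex{} = 0
g(1) = mex{} = 0
g(2) = mex{0} = 1
g(3) = mex{0} = 1
g(4) = mex{1} = 0
g(5) = mex{0,1} = 2
g(6) = mex{0} = 1
g(7) = mex{1,2} = 0
g(8) = mex{1} = 0
g(9) = mex{0} = 1
g(10) = mex{0,2} = 1
So g(10) = 1.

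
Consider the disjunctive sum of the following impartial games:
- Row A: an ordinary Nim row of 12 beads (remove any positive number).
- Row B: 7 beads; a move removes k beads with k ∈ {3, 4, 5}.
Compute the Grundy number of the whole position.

Row A is a plain Nim row of size 12, so its Grundy value is 12.
For row B, compute g(0), g(1), … with moves {3, 4, 5}:
g(0) = mex{} = 0
g(1) = mex{} = 0
g(2) = mex{} = 0
g(3) = mex{0} = 1
g(4) = mex{0} = 1
g(5) = mex{0} = 1
g(6) = mex{0,1} = 2
g(7) = mex{0,1} = 2
So g(7) = 2.
The value of a disjunctive sum is the nim-sum of the parts.
Combined value = 12 XOR 2 = 14.

14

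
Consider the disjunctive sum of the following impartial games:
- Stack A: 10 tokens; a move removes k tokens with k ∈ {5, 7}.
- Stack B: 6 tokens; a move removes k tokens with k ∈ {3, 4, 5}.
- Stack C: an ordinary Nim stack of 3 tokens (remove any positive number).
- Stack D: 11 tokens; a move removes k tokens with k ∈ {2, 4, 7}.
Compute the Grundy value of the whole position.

Grundy values for stack A (subtraction set {5, 7}):
k:     0  1  2  3  4  5  6  7  8  9 10
g(k):  0  0  0  0  0  1  1  1  1  1  2
So g(10) = 2.
Grundy values for stack B (subtraction set {3, 4, 5}):
g(0) = mex{} = 0
g(1) = mex{} = 0
g(2) = mex{} = 0
g(3) = mex{0} = 1
g(4) = mex{0} = 1
g(5) = mex{0} = 1
g(6) = mex{0,1} = 2
So g(6) = 2.
Stack C is a plain Nim stack of size 3, so its Grundy value is 3.
Grundy values for stack D (subtraction set {2, 4, 7}):
g(0) = mex{} = 0
g(1) = mex{} = 0
g(2) = mex{0} = 1
g(3) = mex{0} = 1
g(4) = mex{0,1} = 2
g(5) = mex{0,1} = 2
g(6) = mex{1,2} = 0
g(7) = mex{0,1,2} = 3
g(8) = mex{0,2} = 1
g(9) = mex{1,2,3} = 0
g(10) = mex{0,1} = 2
g(11) = mex{0,2,3} = 1
So g(11) = 1.
The value of a disjunctive sum is the nim-sum of the parts.
Combined value = 2 ⊕ 2 ⊕ 3 ⊕ 1 = 2.

2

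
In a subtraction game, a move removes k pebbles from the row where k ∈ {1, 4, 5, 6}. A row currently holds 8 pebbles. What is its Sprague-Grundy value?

Grundy values for subtraction set {1, 4, 5, 6}:
k:     0  1  2  3  4  5  6  7  8
g(k):  0  1  0  1  2  3  2  3  4
So g(8) = 4.

4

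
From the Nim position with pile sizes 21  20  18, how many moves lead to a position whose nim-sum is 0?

3

Nim-sum: 21 ^ 20 ^ 18 = 19.
The overall nim-sum is X = 19. A pile of size p has a winning move iff p XOR X < p (reduce it to p XOR X).
  21: 21 XOR 19 = 6 < 21 — winning move (to 6).
  20: 20 XOR 19 = 7 < 20 — winning move (to 7).
  18: 18 XOR 19 = 1 < 18 — winning move (to 1).
That gives 3 winning moves.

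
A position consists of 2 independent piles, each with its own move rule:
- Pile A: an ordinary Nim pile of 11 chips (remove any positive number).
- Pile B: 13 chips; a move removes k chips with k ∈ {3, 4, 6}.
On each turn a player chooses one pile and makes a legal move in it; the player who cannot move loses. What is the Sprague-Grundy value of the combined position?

Pile A is a plain Nim pile of size 11, so its Grundy value is 11.
Grundy values for pile B (subtraction set {3, 4, 6}):
k:     0  1  2  3  4  5  6  7  8  9 10 11 12 13
g(k):  0  0  0  1  1  1  2  2  2  0  0  0  1  1
So g(13) = 1.
The value of a disjunctive sum is the nim-sum of the parts.
Combined value = 11 XOR 1 = 10.

10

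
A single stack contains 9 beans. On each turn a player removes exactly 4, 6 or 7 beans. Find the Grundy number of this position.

2

Grundy values for subtraction set {4, 6, 7}:
g(0) = mex{} = 0
g(1) = mex{} = 0
g(2) = mex{} = 0
g(3) = mex{} = 0
g(4) = mex{0} = 1
g(5) = mex{0} = 1
g(6) = mex{0} = 1
g(7) = mex{0} = 1
g(8) = mex{0,1} = 2
g(9) = mex{0,1} = 2
So g(9) = 2.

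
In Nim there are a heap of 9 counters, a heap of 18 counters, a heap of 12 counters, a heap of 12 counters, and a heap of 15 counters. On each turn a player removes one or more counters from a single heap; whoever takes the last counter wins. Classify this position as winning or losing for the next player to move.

Compute the nim-sum pairwise:
9 XOR 18 = 27
27 XOR 12 = 23
23 XOR 12 = 27
27 XOR 15 = 20
The nim-sum is 20 ≠ 0, so this is an N-position: the player to move can win.

Winning position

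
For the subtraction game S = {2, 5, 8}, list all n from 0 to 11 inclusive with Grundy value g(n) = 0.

0, 1, 4, 7, 10, 11

Build the Grundy sequence with g(k) = mex{g(k−s) : s ∈ {2, 5, 8}, s ≤ k}:
k:     0  1  2  3  4  5  6  7  8  9 10 11
g(k):  0  0  1  1  0  2  1  0  2  1  0  0
The P-positions (g = 0) in 0..11 are 0, 1, 4, 7, 10, 11.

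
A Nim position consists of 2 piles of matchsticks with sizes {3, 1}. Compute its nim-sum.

2

In binary:
  11  (3)
  01  (1)
  --
  10  (2)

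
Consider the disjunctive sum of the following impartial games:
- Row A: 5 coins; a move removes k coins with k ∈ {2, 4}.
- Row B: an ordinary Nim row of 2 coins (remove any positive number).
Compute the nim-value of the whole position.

0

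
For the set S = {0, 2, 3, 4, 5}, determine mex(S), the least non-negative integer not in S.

0 is in the set but 1 is not, so the mex is 1.

1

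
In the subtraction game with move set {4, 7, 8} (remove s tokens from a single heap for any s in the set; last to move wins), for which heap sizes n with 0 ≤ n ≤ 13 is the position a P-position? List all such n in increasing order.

0, 1, 2, 3, 12, 13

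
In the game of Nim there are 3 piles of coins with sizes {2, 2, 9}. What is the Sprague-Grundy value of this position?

Nim-sum: 2 ⊕ 2 ⊕ 9 = 9.

9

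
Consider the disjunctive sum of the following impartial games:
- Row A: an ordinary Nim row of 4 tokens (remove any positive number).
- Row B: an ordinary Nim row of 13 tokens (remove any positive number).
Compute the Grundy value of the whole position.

Row A is a plain Nim row of size 4, so its Grundy value is 4.
Row B is a plain Nim row of size 13, so its Grundy value is 13.
By the Sprague-Grundy theorem, the Grundy value of a sum of independent games is the XOR of the component values.
Combined value = 4 XOR 13 = 9.

9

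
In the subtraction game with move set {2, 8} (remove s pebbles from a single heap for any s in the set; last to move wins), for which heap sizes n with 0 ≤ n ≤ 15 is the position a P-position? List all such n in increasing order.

0, 1, 4, 5, 10, 11, 14, 15

Build the Grundy sequence with g(k) = mex{g(k−s) : s ∈ {2, 8}, s ≤ k}:
k:     0  1  2  3  4  5  6  7  8  9 10 11 12 13 14 15
g(k):  0  0  1  1  0  0  1  1  2  2  0  0  1  1  0  0
The P-positions (g = 0) in 0..15 are 0, 1, 4, 5, 10, 11, 14, 15.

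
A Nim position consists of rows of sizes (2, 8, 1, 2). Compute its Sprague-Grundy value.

9

Nim-sum: 2 ⊕ 8 ⊕ 1 ⊕ 2 = 9.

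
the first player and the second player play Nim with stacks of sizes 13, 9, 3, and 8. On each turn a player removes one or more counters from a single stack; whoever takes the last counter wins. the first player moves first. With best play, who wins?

the first player wins

Bitwise XOR of the heap sizes:
  1101  (13)
  1001  (9)
  0011  (3)
  1000  (8)
  ----
  1111  (15)
The nim-sum is 15 ≠ 0, so this is an N-position: the player to move can win; the first player has a winning move.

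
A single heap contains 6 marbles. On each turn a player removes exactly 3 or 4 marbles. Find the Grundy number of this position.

Grundy values for subtraction set {3, 4}:
g(0) = mex{} = 0
g(1) = mex{} = 0
g(2) = mex{} = 0
g(3) = mex{0} = 1
g(4) = mex{0} = 1
g(5) = mex{0} = 1
g(6) = mex{0,1} = 2
So g(6) = 2.

2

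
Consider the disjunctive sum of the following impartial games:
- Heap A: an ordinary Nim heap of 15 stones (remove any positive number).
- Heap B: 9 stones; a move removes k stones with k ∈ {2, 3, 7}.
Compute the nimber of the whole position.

Heap A is a plain Nim heap of size 15, so its Grundy value is 15.
Build the Grundy sequence for heap B with g(k) = mex{g(k−s) : s ∈ {2, 3, 7}, s ≤ k}:
g(0) = mex{} = 0
g(1) = mex{} = 0
g(2) = mex{0} = 1
g(3) = mex{0} = 1
g(4) = mex{0,1} = 2
g(5) = mex{1} = 0
g(6) = mex{1,2} = 0
g(7) = mex{0,2} = 1
g(8) = mex{0} = 1
g(9) = mex{0,1} = 2
So g(9) = 2.
By the Sprague-Grundy theorem, the Grundy value of a sum of independent games is the XOR of the component values.
Combined value = 15 XOR 2 = 13.

13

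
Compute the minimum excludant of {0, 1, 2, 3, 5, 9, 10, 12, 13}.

The values 0, 1, 2, 3 are all present; 4 is the first non-negative integer missing from the set.

4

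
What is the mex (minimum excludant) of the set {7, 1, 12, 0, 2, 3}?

4

The values 0, 1, 2, 3 are all present; 4 is the first non-negative integer missing from the set.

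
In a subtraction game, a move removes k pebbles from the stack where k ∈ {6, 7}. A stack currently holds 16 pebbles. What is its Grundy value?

0

Build the Grundy sequence with g(k) = mex{g(k−s) : s ∈ {6, 7}, s ≤ k}:
k:     0  1  2  3  4  5  6  7  8  9 10 11 12 13 14 15 16
g(k):  0  0  0  0  0  0  1  1  1  1  1  1  2  0  0  0  0
So g(16) = 0.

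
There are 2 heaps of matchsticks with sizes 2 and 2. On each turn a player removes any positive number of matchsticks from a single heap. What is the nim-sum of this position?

0

In binary:
  10  (2)
  10  (2)
  --
  00  (0)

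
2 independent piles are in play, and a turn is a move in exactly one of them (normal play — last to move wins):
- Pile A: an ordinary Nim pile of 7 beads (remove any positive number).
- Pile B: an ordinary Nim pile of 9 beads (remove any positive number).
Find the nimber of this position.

14

Pile A is a plain Nim pile of size 7, so its Grundy value is 7.
Pile B is a plain Nim pile of size 9, so its Grundy value is 9.
By the Sprague-Grundy theorem, the Grundy value of a sum of independent games is the XOR of the component values.
Combined value = 7 XOR 9 = 14.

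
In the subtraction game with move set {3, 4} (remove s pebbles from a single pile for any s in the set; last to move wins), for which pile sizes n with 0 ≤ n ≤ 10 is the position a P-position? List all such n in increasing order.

0, 1, 2, 7, 8, 9

Grundy values for subtraction set {3, 4}:
k:     0  1  2  3  4  5  6  7  8  9 10
g(k):  0  0  0  1  1  1  2  0  0  0  1
The P-positions (g = 0) in 0..10 are 0, 1, 2, 7, 8, 9.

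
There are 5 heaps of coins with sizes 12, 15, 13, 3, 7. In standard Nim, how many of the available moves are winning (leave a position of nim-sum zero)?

3

Nim-sum: 12 ^ 15 ^ 13 ^ 3 ^ 7 = 10.
The overall nim-sum is X = 10. A heap of size p has a winning move iff p XOR X < p (reduce it to p XOR X).
  12: 12 XOR 10 = 6 < 12 — winning move (to 6).
  15: 15 XOR 10 = 5 < 15 — winning move (to 5).
  13: 13 XOR 10 = 7 < 13 — winning move (to 7).
  3: 3 XOR 10 = 9 ≥ 3 — no move.
  7: 7 XOR 10 = 13 ≥ 7 — no move.
That gives 3 winning moves.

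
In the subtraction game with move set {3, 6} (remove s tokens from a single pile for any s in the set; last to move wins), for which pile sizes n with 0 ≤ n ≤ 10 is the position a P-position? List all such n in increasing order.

0, 1, 2, 9, 10

Grundy values for subtraction set {3, 6}:
g(0) = mex{} = 0
g(1) = mex{} = 0
g(2) = mex{} = 0
g(3) = mex{0} = 1
g(4) = mex{0} = 1
g(5) = mex{0} = 1
g(6) = mex{0,1} = 2
g(7) = mex{0,1} = 2
g(8) = mex{0,1} = 2
g(9) = mex{1,2} = 0
g(10) = mex{1,2} = 0
The P-positions (g = 0) in 0..10 are 0, 1, 2, 9, 10.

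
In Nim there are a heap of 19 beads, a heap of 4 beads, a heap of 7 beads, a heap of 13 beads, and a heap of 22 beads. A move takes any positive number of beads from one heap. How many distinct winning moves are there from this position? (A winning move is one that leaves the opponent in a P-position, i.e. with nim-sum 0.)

In binary:
  10011  (19)
  00100  (4)
  00111  (7)
  01101  (13)
  10110  (22)
  -----
  01011  (11)
The overall nim-sum is X = 11. A heap of size p has a winning move iff p XOR X < p (reduce it to p XOR X).
  19: 19 XOR 11 = 24 ≥ 19 — no move.
  4: 4 XOR 11 = 15 ≥ 4 — no move.
  7: 7 XOR 11 = 12 ≥ 7 — no move.
  13: 13 XOR 11 = 6 < 13 — winning move (to 6).
  22: 22 XOR 11 = 29 ≥ 22 — no move.
That gives 1 winning move.

1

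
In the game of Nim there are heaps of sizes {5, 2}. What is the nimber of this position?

7

Compute the nim-sum pairwise:
5 ⊕ 2 = 7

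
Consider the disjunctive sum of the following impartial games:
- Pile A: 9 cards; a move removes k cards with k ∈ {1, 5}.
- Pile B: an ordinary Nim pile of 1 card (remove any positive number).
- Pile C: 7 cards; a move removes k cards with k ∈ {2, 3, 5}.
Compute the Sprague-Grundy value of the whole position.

0

Grundy values for pile A (subtraction set {1, 5}):
g(0) = mex{} = 0
g(1) = mex{0} = 1
g(2) = mex{1} = 0
g(3) = mex{0} = 1
g(4) = mex{1} = 0
g(5) = mex{0} = 1
g(6) = mex{1} = 0
g(7) = mex{0} = 1
g(8) = mex{1} = 0
g(9) = mex{0} = 1
So g(9) = 1.
Pile B is a plain Nim pile of size 1, so its Grundy value is 1.
For pile C, compute g(0), g(1), … with moves {2, 3, 5}:
g(0) = mex{} = 0
g(1) = mex{} = 0
g(2) = mex{0} = 1
g(3) = mex{0} = 1
g(4) = mex{0,1} = 2
g(5) = mex{0,1} = 2
g(6) = mex{0,1,2} = 3
g(7) = mex{1,2} = 0
So g(7) = 0.
By the Sprague-Grundy theorem, the Grundy value of a sum of independent games is the XOR of the component values.
Combined value = 1 XOR 1 XOR 0 = 0.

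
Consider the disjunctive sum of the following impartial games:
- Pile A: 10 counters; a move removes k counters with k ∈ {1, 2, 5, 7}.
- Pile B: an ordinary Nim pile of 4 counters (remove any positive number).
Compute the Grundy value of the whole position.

5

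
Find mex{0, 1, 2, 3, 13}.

The values 0, 1, 2, 3 are all present; 4 is the first non-negative integer missing from the set.

4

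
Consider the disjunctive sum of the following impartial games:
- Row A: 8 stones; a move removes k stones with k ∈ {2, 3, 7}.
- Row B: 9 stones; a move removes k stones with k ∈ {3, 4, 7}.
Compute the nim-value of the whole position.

For row A, compute g(0), g(1), … with moves {2, 3, 7}:
g(0) = mex{} = 0
g(1) = mex{} = 0
g(2) = mex{0} = 1
g(3) = mex{0} = 1
g(4) = mex{0,1} = 2
g(5) = mex{1} = 0
g(6) = mex{1,2} = 0
g(7) = mex{0,2} = 1
g(8) = mex{0} = 1
So g(8) = 1.
Grundy values for row B (subtraction set {3, 4, 7}):
k:     0  1  2  3  4  5  6  7  8  9
g(k):  0  0  0  1  1  1  2  2  2  3
So g(9) = 3.
The value of a disjunctive sum is the nim-sum of the parts.
Combined value = 1 XOR 3 = 2.

2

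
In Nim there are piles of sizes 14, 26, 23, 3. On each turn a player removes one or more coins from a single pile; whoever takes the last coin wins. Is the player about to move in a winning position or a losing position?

Losing position

Nim-sum: 14 ^ 26 ^ 23 ^ 3 = 0.
The nim-sum is 0, so this is a P-position: the player to move is in a losing position under optimal play.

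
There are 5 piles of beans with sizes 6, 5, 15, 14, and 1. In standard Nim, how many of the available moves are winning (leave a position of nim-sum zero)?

3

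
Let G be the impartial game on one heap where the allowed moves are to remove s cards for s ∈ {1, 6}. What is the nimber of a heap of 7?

0

Build the Grundy sequence with g(k) = mex{g(k−s) : s ∈ {1, 6}, s ≤ k}:
k:     0  1  2  3  4  5  6  7
g(k):  0  1  0  1  0  1  2  0
So g(7) = 0.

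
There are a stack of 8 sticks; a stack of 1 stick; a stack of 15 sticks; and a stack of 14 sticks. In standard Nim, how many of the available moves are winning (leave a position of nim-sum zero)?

3

Write each in binary and XOR column by column:
  1000  (8)
  0001  (1)
  1111  (15)
  1110  (14)
  ----
  1000  (8)
The overall nim-sum is X = 8. A stack of size p has a winning move iff p XOR X < p (reduce it to p XOR X).
  8: 8 XOR 8 = 0 < 8 — winning move (to 0).
  1: 1 XOR 8 = 9 ≥ 1 — no move.
  15: 15 XOR 8 = 7 < 15 — winning move (to 7).
  14: 14 XOR 8 = 6 < 14 — winning move (to 6).
That gives 3 winning moves.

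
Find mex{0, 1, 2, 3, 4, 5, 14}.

The values 0, 1, 2, 3, 4, 5 are all present; 6 is the first non-negative integer missing from the set.

6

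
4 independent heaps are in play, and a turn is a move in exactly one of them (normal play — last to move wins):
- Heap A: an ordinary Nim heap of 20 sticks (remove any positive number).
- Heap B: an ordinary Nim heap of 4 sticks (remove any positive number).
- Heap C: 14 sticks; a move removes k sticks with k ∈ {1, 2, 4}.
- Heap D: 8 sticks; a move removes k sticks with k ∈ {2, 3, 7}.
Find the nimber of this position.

Heap A is a plain Nim heap of size 20, so its Grundy value is 20.
Heap B is a plain Nim heap of size 4, so its Grundy value is 4.
For heap C, compute g(0), g(1), … with moves {1, 2, 4}:
k:     0  1  2  3  4  5  6  7  8  9 10 11 12 13 14
g(k):  0  1  2  0  1  2  0  1  2  0  1  2  0  1  2
So g(14) = 2.
Build the Grundy sequence for heap D with g(k) = mex{g(k−s) : s ∈ {2, 3, 7}, s ≤ k}:
k:     0  1  2  3  4  5  6  7  8
g(k):  0  0  1  1  2  0  0  1  1
So g(8) = 1.
By the Sprague-Grundy theorem, the Grundy value of a sum of independent games is the XOR of the component values.
Combined value = 20 ⊕ 4 ⊕ 2 ⊕ 1 = 19.

19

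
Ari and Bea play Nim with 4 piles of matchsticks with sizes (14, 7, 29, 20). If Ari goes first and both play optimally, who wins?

Bea wins

In binary:
  01110  (14)
  00111  (7)
  11101  (29)
  10100  (20)
  -----
  00000  (0)
The nim-sum is 0, so this is a P-position: the player to move is in a losing position under optimal play; Ari is about to move from it and so loses — Bea wins.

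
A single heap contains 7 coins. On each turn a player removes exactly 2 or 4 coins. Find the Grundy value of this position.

Grundy values for subtraction set {2, 4}:
k:     0  1  2  3  4  5  6  7
g(k):  0  0  1  1  2  2  0  0
So g(7) = 0.

0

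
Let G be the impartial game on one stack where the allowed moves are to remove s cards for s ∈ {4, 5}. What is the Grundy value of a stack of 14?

1

Build the Grundy sequence with g(k) = mex{g(k−s) : s ∈ {4, 5}, s ≤ k}:
k:     0  1  2  3  4  5  6  7  8  9 10 11 12 13 14
g(k):  0  0  0  0  1  1  1  1  2  0  0  0  0  1  1
So g(14) = 1.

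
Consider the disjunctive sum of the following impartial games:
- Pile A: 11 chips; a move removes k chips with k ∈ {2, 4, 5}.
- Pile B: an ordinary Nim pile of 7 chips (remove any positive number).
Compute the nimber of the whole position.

5

For pile A, compute g(0), g(1), … with moves {2, 4, 5}:
g(0) = mex{} = 0
g(1) = mex{} = 0
g(2) = mex{0} = 1
g(3) = mex{0} = 1
g(4) = mex{0,1} = 2
g(5) = mex{0,1} = 2
g(6) = mex{0,1,2} = 3
g(7) = mex{1,2} = 0
g(8) = mex{1,2,3} = 0
g(9) = mex{0,2} = 1
g(10) = mex{0,2,3} = 1
g(11) = mex{0,1,3} = 2
So g(11) = 2.
Pile B is a plain Nim pile of size 7, so its Grundy value is 7.
By the Sprague-Grundy theorem, the Grundy value of a sum of independent games is the XOR of the component values.
Combined value = 2 XOR 7 = 5.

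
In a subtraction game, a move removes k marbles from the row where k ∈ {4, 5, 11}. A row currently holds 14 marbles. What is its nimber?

1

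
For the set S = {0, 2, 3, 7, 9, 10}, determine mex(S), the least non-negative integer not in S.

1

0 is in the set but 1 is not, so the mex is 1.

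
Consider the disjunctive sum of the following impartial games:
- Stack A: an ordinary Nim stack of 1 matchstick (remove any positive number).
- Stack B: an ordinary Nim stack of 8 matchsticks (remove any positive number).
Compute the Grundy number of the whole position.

9

Stack A is a plain Nim stack of size 1, so its Grundy value is 1.
Stack B is a plain Nim stack of size 8, so its Grundy value is 8.
The value of a disjunctive sum is the nim-sum of the parts.
Combined value = 1 XOR 8 = 9.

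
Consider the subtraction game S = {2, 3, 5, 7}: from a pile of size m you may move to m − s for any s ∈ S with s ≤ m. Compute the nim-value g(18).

0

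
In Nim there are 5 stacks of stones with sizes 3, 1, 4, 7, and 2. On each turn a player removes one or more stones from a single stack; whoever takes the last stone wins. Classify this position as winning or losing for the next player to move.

Winning position

In binary:
  011  (3)
  001  (1)
  100  (4)
  111  (7)
  010  (2)
  ---
  011  (3)
The nim-sum is 3 ≠ 0, so this is an N-position: the player to move can win.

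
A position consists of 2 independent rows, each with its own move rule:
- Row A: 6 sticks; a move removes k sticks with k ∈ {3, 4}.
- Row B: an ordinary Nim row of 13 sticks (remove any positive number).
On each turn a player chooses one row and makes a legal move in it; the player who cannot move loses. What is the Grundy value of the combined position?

15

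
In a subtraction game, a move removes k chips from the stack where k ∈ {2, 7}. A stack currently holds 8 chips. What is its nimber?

Build the Grundy sequence with g(k) = mex{g(k−s) : s ∈ {2, 7}, s ≤ k}:
k:     0  1  2  3  4  5  6  7  8
g(k):  0  0  1  1  0  0  1  1  2
So g(8) = 2.

2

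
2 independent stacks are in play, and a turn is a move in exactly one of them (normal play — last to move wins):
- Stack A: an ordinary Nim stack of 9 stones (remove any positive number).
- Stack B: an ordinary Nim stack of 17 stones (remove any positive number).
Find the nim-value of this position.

24

Stack A is a plain Nim stack of size 9, so its Grundy value is 9.
Stack B is a plain Nim stack of size 17, so its Grundy value is 17.
The value of a disjunctive sum is the nim-sum of the parts.
Combined value = 9 ⊕ 17 = 24.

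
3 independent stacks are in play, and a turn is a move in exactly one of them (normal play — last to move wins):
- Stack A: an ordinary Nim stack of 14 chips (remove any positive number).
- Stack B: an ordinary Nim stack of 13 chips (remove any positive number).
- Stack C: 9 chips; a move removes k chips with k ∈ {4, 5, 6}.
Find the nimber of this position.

Stack A is a plain Nim stack of size 14, so its Grundy value is 14.
Stack B is a plain Nim stack of size 13, so its Grundy value is 13.
Build the Grundy sequence for stack C with g(k) = mex{g(k−s) : s ∈ {4, 5, 6}, s ≤ k}:
k:     0  1  2  3  4  5  6  7  8  9
g(k):  0  0  0  0  1  1  1  1  2  2
So g(9) = 2.
By the Sprague-Grundy theorem, the Grundy value of a sum of independent games is the XOR of the component values.
Combined value = 14 XOR 13 XOR 2 = 1.

1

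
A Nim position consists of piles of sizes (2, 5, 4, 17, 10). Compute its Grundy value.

24

Nim-sum: 2 ⊕ 5 ⊕ 4 ⊕ 17 ⊕ 10 = 24.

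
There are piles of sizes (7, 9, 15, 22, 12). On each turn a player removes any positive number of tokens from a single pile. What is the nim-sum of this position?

Compute the nim-sum pairwise:
7 XOR 9 = 14
14 XOR 15 = 1
1 XOR 22 = 23
23 XOR 12 = 27

27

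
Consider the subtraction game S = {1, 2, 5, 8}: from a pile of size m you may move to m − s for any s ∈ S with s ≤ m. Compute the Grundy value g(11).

Grundy values for subtraction set {1, 2, 5, 8}:
g(0) = mex{} = 0
g(1) = mex{0} = 1
g(2) = mex{0,1} = 2
g(3) = mex{1,2} = 0
g(4) = mex{0,2} = 1
g(5) = mex{0,1} = 2
g(6) = mex{1,2} = 0
g(7) = mex{0,2} = 1
g(8) = mex{0,1} = 2
g(9) = mex{1,2} = 0
g(10) = mex{0,2} = 1
g(11) = mex{0,1} = 2
So g(11) = 2.

2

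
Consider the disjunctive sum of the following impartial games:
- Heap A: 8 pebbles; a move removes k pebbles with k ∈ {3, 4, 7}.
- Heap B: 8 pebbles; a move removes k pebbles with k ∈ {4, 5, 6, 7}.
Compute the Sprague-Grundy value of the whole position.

0

For heap A, compute g(0), g(1), … with moves {3, 4, 7}:
g(0) = mex{} = 0
g(1) = mex{} = 0
g(2) = mex{} = 0
g(3) = mex{0} = 1
g(4) = mex{0} = 1
g(5) = mex{0} = 1
g(6) = mex{0,1} = 2
g(7) = mex{0,1} = 2
g(8) = mex{0,1} = 2
So g(8) = 2.
Build the Grundy sequence for heap B with g(k) = mex{g(k−s) : s ∈ {4, 5, 6, 7}, s ≤ k}:
k:     0  1  2  3  4  5  6  7  8
g(k):  0  0  0  0  1  1  1  1  2
So g(8) = 2.
By the Sprague-Grundy theorem, the Grundy value of a sum of independent games is the XOR of the component values.
Combined value = 2 ⊕ 2 = 0.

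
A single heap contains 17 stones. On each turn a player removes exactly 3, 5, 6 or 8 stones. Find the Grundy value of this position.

Build the Grundy sequence with g(k) = mex{g(k−s) : s ∈ {3, 5, 6, 8}, s ≤ k}:
k:     0  1  2  3  4  5  6  7  8  9 10 11 12 13 14 15 16 17
g(k):  0  0  0  1  1  1  2  2  2  3  3  0  0  0  1  1  1  2
So g(17) = 2.

2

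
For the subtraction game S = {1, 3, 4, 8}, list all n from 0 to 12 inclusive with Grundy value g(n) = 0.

0, 2, 7, 9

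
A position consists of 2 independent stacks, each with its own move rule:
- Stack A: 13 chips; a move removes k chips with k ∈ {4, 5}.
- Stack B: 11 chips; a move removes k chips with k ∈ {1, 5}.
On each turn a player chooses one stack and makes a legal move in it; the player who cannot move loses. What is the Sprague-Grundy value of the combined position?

0

Grundy values for stack A (subtraction set {4, 5}):
g(0) = mex{} = 0
g(1) = mex{} = 0
g(2) = mex{} = 0
g(3) = mex{} = 0
g(4) = mex{0} = 1
g(5) = mex{0} = 1
g(6) = mex{0} = 1
g(7) = mex{0} = 1
g(8) = mex{0,1} = 2
g(9) = mex{1} = 0
g(10) = mex{1} = 0
g(11) = mex{1} = 0
g(12) = mex{1,2} = 0
g(13) = mex{0,2} = 1
So g(13) = 1.
Build the Grundy sequence for stack B with g(k) = mex{g(k−s) : s ∈ {1, 5}, s ≤ k}:
k:     0  1  2  3  4  5  6  7  8  9 10 11
g(k):  0  1  0  1  0  1  0  1  0  1  0  1
So g(11) = 1.
The value of a disjunctive sum is the nim-sum of the parts.
Combined value = 1 XOR 1 = 0.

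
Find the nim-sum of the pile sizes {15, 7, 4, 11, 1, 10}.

12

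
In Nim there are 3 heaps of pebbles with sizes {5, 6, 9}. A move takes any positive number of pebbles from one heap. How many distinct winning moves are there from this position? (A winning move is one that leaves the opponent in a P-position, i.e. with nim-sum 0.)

1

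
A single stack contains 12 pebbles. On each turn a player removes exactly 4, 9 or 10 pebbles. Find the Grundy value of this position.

1

Compute g(0), g(1), … for moves {4, 9, 10}:
g(0) = mex{} = 0
g(1) = mex{} = 0
g(2) = mex{} = 0
g(3) = mex{} = 0
g(4) = mex{0} = 1
g(5) = mex{0} = 1
g(6) = mex{0} = 1
g(7) = mex{0} = 1
g(8) = mex{1} = 0
g(9) = mex{0,1} = 2
g(10) = mex{0,1} = 2
g(11) = mex{0,1} = 2
g(12) = mex{0} = 1
So g(12) = 1.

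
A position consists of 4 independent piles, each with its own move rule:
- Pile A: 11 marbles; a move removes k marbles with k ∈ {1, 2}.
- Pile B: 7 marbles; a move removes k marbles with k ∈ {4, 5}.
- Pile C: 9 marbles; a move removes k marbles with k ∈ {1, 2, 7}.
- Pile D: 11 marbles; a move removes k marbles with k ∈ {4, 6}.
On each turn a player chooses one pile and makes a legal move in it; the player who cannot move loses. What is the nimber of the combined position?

3

For pile A, compute g(0), g(1), … with moves {1, 2}:
g(0) = mex{} = 0
g(1) = mex{0} = 1
g(2) = mex{0,1} = 2
g(3) = mex{1,2} = 0
g(4) = mex{0,2} = 1
g(5) = mex{0,1} = 2
g(6) = mex{1,2} = 0
g(7) = mex{0,2} = 1
g(8) = mex{0,1} = 2
g(9) = mex{1,2} = 0
g(10) = mex{0,2} = 1
g(11) = mex{0,1} = 2
So g(11) = 2.
Build the Grundy sequence for pile B with g(k) = mex{g(k−s) : s ∈ {4, 5}, s ≤ k}:
g(0) = mex{} = 0
g(1) = mex{} = 0
g(2) = mex{} = 0
g(3) = mex{} = 0
g(4) = mex{0} = 1
g(5) = mex{0} = 1
g(6) = mex{0} = 1
g(7) = mex{0} = 1
So g(7) = 1.
Grundy values for pile C (subtraction set {1, 2, 7}):
g(0) = mex{} = 0
g(1) = mex{0} = 1
g(2) = mex{0,1} = 2
g(3) = mex{1,2} = 0
g(4) = mex{0,2} = 1
g(5) = mex{0,1} = 2
g(6) = mex{1,2} = 0
g(7) = mex{0,2} = 1
g(8) = mex{0,1} = 2
g(9) = mex{1,2} = 0
So g(9) = 0.
Build the Grundy sequence for pile D with g(k) = mex{g(k−s) : s ∈ {4, 6}, s ≤ k}:
k:     0  1  2  3  4  5  6  7  8  9 10 11
g(k):  0  0  0  0  1  1  1  1  2  2  0  0
So g(11) = 0.
The value of a disjunctive sum is the nim-sum of the parts.
Combined value = 2 XOR 1 XOR 0 XOR 0 = 3.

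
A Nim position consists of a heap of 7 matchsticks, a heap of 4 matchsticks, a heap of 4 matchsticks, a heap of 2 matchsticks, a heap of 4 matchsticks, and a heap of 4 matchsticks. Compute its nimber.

5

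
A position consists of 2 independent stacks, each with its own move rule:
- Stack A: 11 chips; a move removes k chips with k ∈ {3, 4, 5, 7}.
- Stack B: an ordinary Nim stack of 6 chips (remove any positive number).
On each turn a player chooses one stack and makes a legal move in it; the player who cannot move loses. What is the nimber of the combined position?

6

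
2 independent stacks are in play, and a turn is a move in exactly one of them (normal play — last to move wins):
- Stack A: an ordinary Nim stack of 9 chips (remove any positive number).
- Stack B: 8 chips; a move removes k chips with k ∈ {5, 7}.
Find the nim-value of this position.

Stack A is a plain Nim stack of size 9, so its Grundy value is 9.
For stack B, compute g(0), g(1), … with moves {5, 7}:
g(0) = mex{} = 0
g(1) = mex{} = 0
g(2) = mex{} = 0
g(3) = mex{} = 0
g(4) = mex{} = 0
g(5) = mex{0} = 1
g(6) = mex{0} = 1
g(7) = mex{0} = 1
g(8) = mex{0} = 1
So g(8) = 1.
By the Sprague-Grundy theorem, the Grundy value of a sum of independent games is the XOR of the component values.
Combined value = 9 ⊕ 1 = 8.

8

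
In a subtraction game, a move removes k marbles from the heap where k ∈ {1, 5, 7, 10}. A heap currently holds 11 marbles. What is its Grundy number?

Grundy values for subtraction set {1, 5, 7, 10}:
g(0) = mex{} = 0
g(1) = mex{0} = 1
g(2) = mex{1} = 0
g(3) = mex{0} = 1
g(4) = mex{1} = 0
g(5) = mex{0} = 1
g(6) = mex{1} = 0
g(7) = mex{0} = 1
g(8) = mex{1} = 0
g(9) = mex{0} = 1
g(10) = mex{0,1} = 2
g(11) = mex{0,1,2} = 3
So g(11) = 3.

3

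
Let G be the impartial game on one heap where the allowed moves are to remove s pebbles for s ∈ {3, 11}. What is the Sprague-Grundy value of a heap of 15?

0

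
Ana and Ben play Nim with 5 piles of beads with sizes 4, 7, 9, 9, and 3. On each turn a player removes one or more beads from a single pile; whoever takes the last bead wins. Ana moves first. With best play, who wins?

Ben wins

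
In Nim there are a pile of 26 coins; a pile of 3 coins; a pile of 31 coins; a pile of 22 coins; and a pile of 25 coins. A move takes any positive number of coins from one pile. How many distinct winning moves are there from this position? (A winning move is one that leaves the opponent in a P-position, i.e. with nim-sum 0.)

3

Write each in binary and XOR column by column:
  11010  (26)
  00011  (3)
  11111  (31)
  10110  (22)
  11001  (25)
  -----
  01001  (9)
The overall nim-sum is X = 9. A pile of size p has a winning move iff p XOR X < p (reduce it to p XOR X).
  26: 26 XOR 9 = 19 < 26 — winning move (to 19).
  3: 3 XOR 9 = 10 ≥ 3 — no move.
  31: 31 XOR 9 = 22 < 31 — winning move (to 22).
  22: 22 XOR 9 = 31 ≥ 22 — no move.
  25: 25 XOR 9 = 16 < 25 — winning move (to 16).
That gives 3 winning moves.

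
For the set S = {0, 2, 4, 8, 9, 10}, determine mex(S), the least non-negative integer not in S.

0 is in the set but 1 is not, so the mex is 1.

1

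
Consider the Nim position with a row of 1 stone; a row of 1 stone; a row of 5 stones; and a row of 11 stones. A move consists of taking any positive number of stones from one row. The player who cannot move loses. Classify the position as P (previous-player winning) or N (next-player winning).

N-position

Nim-sum: 1 ⊕ 1 ⊕ 5 ⊕ 11 = 14.
The nim-sum is 14 ≠ 0, so this is an N-position: the player to move can win.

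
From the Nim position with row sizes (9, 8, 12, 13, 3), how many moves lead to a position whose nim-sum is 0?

1

Compute the nim-sum pairwise:
9 XOR 8 = 1
1 XOR 12 = 13
13 XOR 13 = 0
0 XOR 3 = 3
The overall nim-sum is X = 3. A row of size p has a winning move iff p XOR X < p (reduce it to p XOR X).
  9: 9 XOR 3 = 10 ≥ 9 — no move.
  8: 8 XOR 3 = 11 ≥ 8 — no move.
  12: 12 XOR 3 = 15 ≥ 12 — no move.
  13: 13 XOR 3 = 14 ≥ 13 — no move.
  3: 3 XOR 3 = 0 < 3 — winning move (to 0).
That gives 1 winning move.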